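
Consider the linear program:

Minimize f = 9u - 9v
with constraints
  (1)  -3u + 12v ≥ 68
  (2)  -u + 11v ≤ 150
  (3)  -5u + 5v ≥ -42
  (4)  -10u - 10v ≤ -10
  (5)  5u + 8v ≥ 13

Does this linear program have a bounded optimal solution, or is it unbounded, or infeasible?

Extreme points and f = 9u - 9v:
  (844/45, 466/45) → f = 378/5
  (-56/15, 71/15) → f = -381/5
  (606/25, 396/25) → f = 378/5
  (-139/12, 151/12) → f = -435/2
The feasible region has finitely many vertices and no improving ray; the minimum is -435/2 at (-139/12, 151/12).

bounded optimum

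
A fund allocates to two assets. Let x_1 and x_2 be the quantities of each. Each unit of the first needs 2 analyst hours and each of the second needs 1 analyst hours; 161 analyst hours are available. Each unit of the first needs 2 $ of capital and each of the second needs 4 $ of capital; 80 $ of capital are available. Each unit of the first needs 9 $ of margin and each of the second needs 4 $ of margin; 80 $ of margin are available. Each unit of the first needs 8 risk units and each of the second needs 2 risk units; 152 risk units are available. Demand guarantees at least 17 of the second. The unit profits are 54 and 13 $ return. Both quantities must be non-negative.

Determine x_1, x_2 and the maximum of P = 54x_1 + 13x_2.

Corner points and P = 54x_1 + 13x_2:
  (0, 20) → P = 260
  (0, 17) → P = 221
  (4/3, 17) → P = 293

At the optimal vertex, 9x_1 + 4x_2 = 80 and x_2 = 17.
Solving simultaneously gives x_1 = 4/3, x_2 = 17.

x_1 = 4/3, x_2 = 17, maximum P = 293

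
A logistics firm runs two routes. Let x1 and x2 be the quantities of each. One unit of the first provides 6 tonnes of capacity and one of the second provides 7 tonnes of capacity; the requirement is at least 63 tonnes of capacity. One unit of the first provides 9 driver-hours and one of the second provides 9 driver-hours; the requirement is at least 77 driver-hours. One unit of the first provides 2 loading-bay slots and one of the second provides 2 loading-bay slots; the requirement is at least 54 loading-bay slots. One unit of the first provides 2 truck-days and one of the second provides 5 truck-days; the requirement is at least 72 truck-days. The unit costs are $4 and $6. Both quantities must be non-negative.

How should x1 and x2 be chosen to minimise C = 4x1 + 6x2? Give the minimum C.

Feasible corners and C = 4x1 + 6x2:
  (0, 27) → C = 162
  (36, 0) → C = 144
  (21, 6) → C = 120
The feasible region is unbounded (it extends along (0, 1), (1, 0)), but C strictly increases along every unbounded feasible direction, so there is no improving ray and the minimum is attained at a vertex.

The optimum lies where 2x1 + 2x2 = 54 and 2x1 + 5x2 = 72.
Solving simultaneously gives x1 = 21, x2 = 6.

x1 = 21, x2 = 6, minimum C = 120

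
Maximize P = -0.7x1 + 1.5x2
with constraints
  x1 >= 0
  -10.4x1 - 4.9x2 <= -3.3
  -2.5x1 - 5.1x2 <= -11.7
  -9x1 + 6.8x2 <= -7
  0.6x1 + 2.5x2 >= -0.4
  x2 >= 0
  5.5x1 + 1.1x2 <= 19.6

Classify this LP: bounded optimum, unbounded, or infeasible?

Extreme points and P = -0.7x1 + 1.5x2:
  (339/185, 878/629) → P = 25509/31450
  (8709/2530, 307/506) → P = -18969/12650
  (7049/2365, 1379/473) → P = 27041/11825
The feasible region has finitely many vertices and no improving ray; the maximum is 27041/11825 at (7049/2365, 1379/473).

bounded optimum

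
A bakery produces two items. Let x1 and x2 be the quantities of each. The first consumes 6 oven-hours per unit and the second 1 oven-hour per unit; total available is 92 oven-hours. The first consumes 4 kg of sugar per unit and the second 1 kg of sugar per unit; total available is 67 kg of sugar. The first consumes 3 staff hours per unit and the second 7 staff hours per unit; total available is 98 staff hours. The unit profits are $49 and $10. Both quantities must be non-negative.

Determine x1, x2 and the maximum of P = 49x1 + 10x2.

Feasible corners and P = 49x1 + 10x2:
  (0, 0) → P = 0
  (0, 14) → P = 140
  (46/3, 0) → P = 2254/3
  (14, 8) → P = 766

x1 = 14, x2 = 8, maximum P = 766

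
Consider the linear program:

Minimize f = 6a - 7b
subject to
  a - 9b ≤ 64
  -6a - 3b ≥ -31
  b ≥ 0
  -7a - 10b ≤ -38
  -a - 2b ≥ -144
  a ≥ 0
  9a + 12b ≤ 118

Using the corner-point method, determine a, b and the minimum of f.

a = 0, b = 59/6, minimum f = -413/6

Extreme points and f = 6a - 7b:
  (196/39, 11/39) → f = 1099/39
  (2/5, 143/15) → f = -193/3
  (0, 19/5) → f = -133/5
  (0, 59/6) → f = -413/6

The binding constraints are a = 0 and 9a + 12b = 118.
Solving simultaneously gives a = 0, b = 59/6.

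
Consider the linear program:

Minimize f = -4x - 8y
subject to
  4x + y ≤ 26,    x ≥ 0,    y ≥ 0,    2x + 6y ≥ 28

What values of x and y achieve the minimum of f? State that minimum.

Corner points and f = -4x - 8y:
  (0, 26) → f = -208
  (64/11, 30/11) → f = -496/11
  (0, 14/3) → f = -112/3

The optimum lies where 4x + y = 26 and x = 0.
Solving simultaneously gives x = 0, y = 26.

x = 0, y = 26, minimum f = -208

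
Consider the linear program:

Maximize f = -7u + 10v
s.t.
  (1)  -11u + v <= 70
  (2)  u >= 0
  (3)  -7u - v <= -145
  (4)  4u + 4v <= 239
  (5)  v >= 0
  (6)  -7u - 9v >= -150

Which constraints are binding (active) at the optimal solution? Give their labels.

Extreme points and f = -7u + 10v:
  (145/7, 0) → f = -145
  (165/8, 5/8) → f = -1105/8
  (150/7, 0) → f = -150

The maximum is at (165/8, 5/8). Substituting into each constraint, equality holds for (3) and (6); the remaining constraints have slack.

(3) and (6)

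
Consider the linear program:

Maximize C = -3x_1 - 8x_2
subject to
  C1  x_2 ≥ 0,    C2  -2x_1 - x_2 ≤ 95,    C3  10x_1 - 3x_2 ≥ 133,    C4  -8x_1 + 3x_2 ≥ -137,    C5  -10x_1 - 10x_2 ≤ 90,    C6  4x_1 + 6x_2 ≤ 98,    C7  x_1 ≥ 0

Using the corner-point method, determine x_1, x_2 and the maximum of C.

x_1 = 133/10, x_2 = 0, maximum C = -399/10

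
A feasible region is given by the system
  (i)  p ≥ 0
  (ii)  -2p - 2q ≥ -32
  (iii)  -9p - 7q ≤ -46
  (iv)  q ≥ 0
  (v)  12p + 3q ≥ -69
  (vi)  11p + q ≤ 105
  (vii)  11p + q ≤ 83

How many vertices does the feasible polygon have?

5

Pairwise boundary intersections that survive every other constraint:
  (0, 16)
  (0, 46/7)
  (67/10, 93/10)
  (46/9, 0)
  (83/11, 0)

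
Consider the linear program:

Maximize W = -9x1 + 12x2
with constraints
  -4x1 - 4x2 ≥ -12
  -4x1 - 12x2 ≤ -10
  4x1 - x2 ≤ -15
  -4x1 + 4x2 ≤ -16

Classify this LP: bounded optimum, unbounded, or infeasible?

The boundaries -4x1 - 4x2 = -12 and 4x1 - x2 = -15 meet at (-12/5, 27/5), but that point violates -4x1 + 4x2 ≤ -16. Every candidate vertex is excluded by some other constraint, so the feasible region is empty.

infeasible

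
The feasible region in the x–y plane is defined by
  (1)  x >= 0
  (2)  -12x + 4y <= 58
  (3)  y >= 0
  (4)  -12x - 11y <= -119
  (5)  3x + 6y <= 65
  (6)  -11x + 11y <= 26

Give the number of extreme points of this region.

Pairwise boundary intersections that survive every other constraint:
  (119/12, 0)
  (65/3, 0)
  (93/23, 1621/253)
  (559/99, 793/99)

4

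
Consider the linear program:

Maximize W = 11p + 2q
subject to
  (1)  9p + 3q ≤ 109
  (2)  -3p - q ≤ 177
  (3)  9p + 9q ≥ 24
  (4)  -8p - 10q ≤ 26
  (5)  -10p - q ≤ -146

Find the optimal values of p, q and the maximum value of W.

The binding constraints are 9p + 3q = 109 and 9p + 9q = 24.
Solving simultaneously gives p = 101/6, q = -85/6.

p = 101/6, q = -85/6, maximum W = 941/6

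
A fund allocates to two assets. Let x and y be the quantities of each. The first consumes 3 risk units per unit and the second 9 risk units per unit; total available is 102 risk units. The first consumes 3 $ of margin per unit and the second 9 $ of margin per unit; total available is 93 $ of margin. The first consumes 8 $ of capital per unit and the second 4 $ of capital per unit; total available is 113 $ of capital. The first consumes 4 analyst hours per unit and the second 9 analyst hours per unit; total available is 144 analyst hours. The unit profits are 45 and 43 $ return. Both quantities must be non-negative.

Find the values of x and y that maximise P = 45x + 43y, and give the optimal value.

The binding constraints are 3x + 9y = 93 and 8x + 4y = 113.
Solving simultaneously gives x = 43/4, y = 27/4.

x = 43/4, y = 27/4, maximum P = 774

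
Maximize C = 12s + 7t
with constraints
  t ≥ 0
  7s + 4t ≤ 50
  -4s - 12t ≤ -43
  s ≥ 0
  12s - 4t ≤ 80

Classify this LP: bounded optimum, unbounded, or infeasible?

bounded optimum

Extreme points and C = 12s + 7t:
  (107/17, 101/68) → C = 5843/68
  (0, 25/2) → C = 175/2
  (0, 43/12) → C = 301/12
The feasible region has finitely many vertices and no improving ray; the maximum is 175/2 at (0, 25/2).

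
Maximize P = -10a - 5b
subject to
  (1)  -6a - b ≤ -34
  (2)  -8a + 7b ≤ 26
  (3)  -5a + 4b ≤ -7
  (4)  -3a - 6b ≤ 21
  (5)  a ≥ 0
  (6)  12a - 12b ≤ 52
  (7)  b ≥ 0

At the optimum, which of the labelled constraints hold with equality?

Vertices and P = -10a - 5b:
  (143/29, 128/29) → P = -2070/29
  (115/21, 8/7) → P = -1270/21
  (51, 62) → P = -820
The feasible region is unbounded (it extends along (1, 1), (7, 8)), but P strictly decreases along every unbounded feasible direction, so there is no improving ray and the maximum is attained at a vertex.

The maximum is at (115/21, 8/7). Substituting into each constraint, equality holds for (1) and (6); the remaining constraints have slack.

(1) and (6)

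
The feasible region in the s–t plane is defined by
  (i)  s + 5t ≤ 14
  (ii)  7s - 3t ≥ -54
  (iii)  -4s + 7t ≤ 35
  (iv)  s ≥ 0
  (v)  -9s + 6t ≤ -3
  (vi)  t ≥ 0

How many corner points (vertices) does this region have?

3

Pairwise boundary intersections that survive every other constraint:
  (33/17, 41/17)
  (14, 0)
  (1/3, 0)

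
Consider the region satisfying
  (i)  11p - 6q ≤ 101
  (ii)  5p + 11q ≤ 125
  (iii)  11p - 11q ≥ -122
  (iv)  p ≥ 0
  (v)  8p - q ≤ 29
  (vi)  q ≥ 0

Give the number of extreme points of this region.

5

Of the 15 pairwise boundary intersections, those satisfying every inequality are:
  (3/16, 1985/176)
  (148/31, 285/31)
  (0, 122/11)
  (0, 0)
  (29/8, 0)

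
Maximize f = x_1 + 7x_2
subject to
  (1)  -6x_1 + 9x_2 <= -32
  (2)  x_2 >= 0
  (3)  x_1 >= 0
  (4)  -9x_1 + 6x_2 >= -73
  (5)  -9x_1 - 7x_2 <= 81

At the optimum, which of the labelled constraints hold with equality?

Extreme points and f = x_1 + 7x_2:
  (16/3, 0) → f = 16/3
  (31/3, 10/3) → f = 101/3
  (73/9, 0) → f = 73/9

The maximum is at (31/3, 10/3). Substituting into each constraint, equality holds for (1) and (4); the remaining constraints have slack.

(1) and (4)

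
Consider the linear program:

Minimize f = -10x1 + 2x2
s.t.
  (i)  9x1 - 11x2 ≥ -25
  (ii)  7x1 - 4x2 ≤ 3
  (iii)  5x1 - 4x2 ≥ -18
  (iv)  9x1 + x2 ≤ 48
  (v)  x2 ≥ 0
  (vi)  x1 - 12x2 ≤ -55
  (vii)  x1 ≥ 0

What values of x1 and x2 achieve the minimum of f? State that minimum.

Feasible corners and f = -10x1 + 2x2:
  (133/41, 202/41) → f = -926/41
  (305/97, 470/97) → f = -2110/97
  (16/5, 97/20) → f = -223/10

At the optimal vertex, 9x1 - 11x2 = -25 and 7x1 - 4x2 = 3.
Solving simultaneously gives x1 = 133/41, x2 = 202/41.

x1 = 133/41, x2 = 202/41, minimum f = -926/41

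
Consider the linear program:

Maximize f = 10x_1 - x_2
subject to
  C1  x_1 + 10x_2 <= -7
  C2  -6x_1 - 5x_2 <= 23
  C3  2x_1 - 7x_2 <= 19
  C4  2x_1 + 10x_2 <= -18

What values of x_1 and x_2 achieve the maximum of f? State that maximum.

The optimum lies where 2x_1 - 7x_2 = 19 and 2x_1 + 10x_2 = -18.
Solving simultaneously gives x_1 = 32/17, x_2 = -37/17.

x_1 = 32/17, x_2 = -37/17, maximum f = 21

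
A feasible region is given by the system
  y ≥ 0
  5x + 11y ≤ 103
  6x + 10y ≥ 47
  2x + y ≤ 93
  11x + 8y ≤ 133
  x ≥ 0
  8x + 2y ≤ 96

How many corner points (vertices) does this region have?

Pairwise boundary intersections that survive every other constraint:
  (47/6, 0)
  (12, 0)
  (71/9, 52/9)
  (0, 103/11)
  (0, 47/10)
  (251/21, 4/21)

6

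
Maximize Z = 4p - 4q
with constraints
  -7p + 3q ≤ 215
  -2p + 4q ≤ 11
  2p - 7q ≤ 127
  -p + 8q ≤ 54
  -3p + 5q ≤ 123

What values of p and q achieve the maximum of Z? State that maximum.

p = 1394/9, q = 235/9, maximum Z = 4636/9

Extreme points and Z = 4p - 4q:
  (-827/22, -353/22) → Z = -948/11
  (-1886/43, -1319/43) → Z = -2268/43
  (32/3, 97/12) → Z = 31/3
  (1394/9, 235/9) → Z = 4636/9

The binding constraints are 2p - 7q = 127 and -p + 8q = 54.
Solving simultaneously gives p = 1394/9, q = 235/9.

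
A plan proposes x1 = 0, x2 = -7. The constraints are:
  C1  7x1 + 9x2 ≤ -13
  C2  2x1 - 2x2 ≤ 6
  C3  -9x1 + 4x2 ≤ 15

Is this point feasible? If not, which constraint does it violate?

Constraint C2: 2x1 - 2x2 = 14, which is not ≤ 6. All other constraints are satisfied.

not feasible — violates C2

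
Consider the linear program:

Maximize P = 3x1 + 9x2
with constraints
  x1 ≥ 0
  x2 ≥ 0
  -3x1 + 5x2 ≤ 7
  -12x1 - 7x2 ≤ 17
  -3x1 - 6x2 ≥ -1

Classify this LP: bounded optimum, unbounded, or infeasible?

bounded optimum

Corner points and P = 3x1 + 9x2:
  (0, 0) → P = 0
  (0, 1/6) → P = 3/2
  (1/3, 0) → P = 1
The feasible region has finitely many vertices and no improving ray; the maximum is 3/2 at (0, 1/6).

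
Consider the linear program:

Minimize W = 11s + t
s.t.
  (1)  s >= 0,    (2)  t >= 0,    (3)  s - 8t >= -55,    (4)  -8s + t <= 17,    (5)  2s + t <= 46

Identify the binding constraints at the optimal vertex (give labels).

Feasible corners and W = 11s + t:
  (0, 0) → W = 0
  (0, 55/8) → W = 55/8
  (23, 0) → W = 253
  (313/17, 156/17) → W = 3599/17

The minimum is at (0, 0). Substituting into each constraint, equality holds for (1) and (2); the remaining constraints have slack.

(1) and (2)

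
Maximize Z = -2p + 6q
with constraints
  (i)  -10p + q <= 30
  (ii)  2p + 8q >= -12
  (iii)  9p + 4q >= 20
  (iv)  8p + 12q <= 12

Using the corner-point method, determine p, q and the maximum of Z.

p = 48/19, q = -13/19, maximum Z = -174/19

Feasible corners and Z = -2p + 6q:
  (13/4, -37/16) → Z = -163/8
  (6, -3) → Z = -30
  (48/19, -13/19) → Z = -174/19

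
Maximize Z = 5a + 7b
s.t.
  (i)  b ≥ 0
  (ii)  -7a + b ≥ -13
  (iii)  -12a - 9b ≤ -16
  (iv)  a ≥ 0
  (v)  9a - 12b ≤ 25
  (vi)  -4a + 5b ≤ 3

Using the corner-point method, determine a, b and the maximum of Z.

a = 68/31, b = 73/31, maximum Z = 851/31

Vertices and Z = 5a + 7b:
  (13/7, 0) → Z = 65/7
  (4/3, 0) → Z = 20/3
  (68/31, 73/31) → Z = 851/31
  (53/96, 25/24) → Z = 965/96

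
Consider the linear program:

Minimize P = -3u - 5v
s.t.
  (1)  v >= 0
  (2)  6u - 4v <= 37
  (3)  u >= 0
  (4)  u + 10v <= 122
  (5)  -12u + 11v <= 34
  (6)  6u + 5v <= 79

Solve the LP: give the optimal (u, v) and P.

u = 233/42, v = 64/7, minimum P = -873/14

Feasible corners and P = -3u - 5v:
  (37/6, 0) → P = -37/2
  (0, 0) → P = 0
  (167/18, 14/3) → P = -307/6
  (0, 34/11) → P = -170/11
  (233/42, 64/7) → P = -873/14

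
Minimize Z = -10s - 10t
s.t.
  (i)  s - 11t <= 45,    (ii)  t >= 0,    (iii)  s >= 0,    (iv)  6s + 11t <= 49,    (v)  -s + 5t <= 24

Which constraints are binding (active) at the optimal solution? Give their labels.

(ii) and (iv)

Corner points and Z = -10s - 10t:
  (0, 0) → Z = 0
  (49/6, 0) → Z = -245/3
  (0, 49/11) → Z = -490/11

The minimum is at (49/6, 0). Substituting into each constraint, equality holds for (ii) and (iv); the remaining constraints have slack.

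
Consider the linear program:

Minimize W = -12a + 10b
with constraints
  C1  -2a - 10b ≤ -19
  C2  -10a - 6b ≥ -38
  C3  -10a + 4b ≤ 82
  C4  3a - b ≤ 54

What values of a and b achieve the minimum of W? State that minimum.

a = 133/44, b = 57/44, minimum W = -513/22

Feasible corners and W = -12a + 10b:
  (133/44, 57/44) → W = -513/22
  (-62/9, 59/18) → W = 1039/9
  (-17/5, 12) → W = 804/5

The optimum lies where -2a - 10b = -19 and -10a - 6b = -38.
Solving simultaneously gives a = 133/44, b = 57/44.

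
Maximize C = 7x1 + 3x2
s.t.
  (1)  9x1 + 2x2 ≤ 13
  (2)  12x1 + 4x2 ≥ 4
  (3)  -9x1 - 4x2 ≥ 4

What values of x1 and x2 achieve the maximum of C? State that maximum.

Vertices and C = 7x1 + 3x2:
  (11/3, -10) → C = -13/3
  (10/3, -17/2) → C = -13/6
  (8/3, -7) → C = -7/3

x1 = 10/3, x2 = -17/2, maximum C = -13/6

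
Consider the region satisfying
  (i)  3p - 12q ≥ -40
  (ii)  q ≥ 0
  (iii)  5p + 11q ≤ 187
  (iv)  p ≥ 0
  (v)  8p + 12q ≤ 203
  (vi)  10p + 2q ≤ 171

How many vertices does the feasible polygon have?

Of the 15 pairwise boundary intersections, those satisfying every inequality are:
  (0, 10/3)
  (163/11, 929/132)
  (0, 0)
  (171/10, 0)
  (823/52, 331/52)

5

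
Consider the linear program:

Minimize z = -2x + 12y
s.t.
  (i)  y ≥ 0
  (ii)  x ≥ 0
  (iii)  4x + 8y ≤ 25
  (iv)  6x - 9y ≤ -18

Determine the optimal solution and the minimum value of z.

Vertices and z = -2x + 12y:
  (0, 25/8) → z = 75/2
  (0, 2) → z = 24
  (27/28, 37/14) → z = 417/14

The binding constraints are x = 0 and 6x - 9y = -18.
Solving simultaneously gives x = 0, y = 2.

x = 0, y = 2, minimum z = 24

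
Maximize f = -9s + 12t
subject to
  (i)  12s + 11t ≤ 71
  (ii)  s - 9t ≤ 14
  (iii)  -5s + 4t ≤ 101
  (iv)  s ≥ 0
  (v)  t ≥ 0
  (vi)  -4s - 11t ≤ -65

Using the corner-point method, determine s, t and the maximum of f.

s = 0, t = 71/11, maximum f = 852/11

Vertices and f = -9s + 12t:
  (0, 71/11) → f = 852/11
  (3/4, 62/11) → f = 2679/44
  (0, 65/11) → f = 780/11

The optimum lies where 12s + 11t = 71 and s = 0.
Solving simultaneously gives s = 0, t = 71/11.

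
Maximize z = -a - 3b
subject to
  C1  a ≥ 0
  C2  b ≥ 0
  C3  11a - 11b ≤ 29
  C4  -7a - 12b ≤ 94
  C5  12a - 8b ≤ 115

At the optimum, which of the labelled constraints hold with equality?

Corner points and z = -a - 3b:
  (0, 0) → z = 0
  (29/11, 0) → z = -29/11
  (1033/44, 917/44) → z = -86
The feasible region is unbounded (it extends along (0, 1), (2, 3)), but z strictly decreases along every unbounded feasible direction, so there is no improving ray and the maximum is attained at a vertex.

The maximum is at (0, 0). Substituting into each constraint, equality holds for C1 and C2; the remaining constraints have slack.

C1 and C2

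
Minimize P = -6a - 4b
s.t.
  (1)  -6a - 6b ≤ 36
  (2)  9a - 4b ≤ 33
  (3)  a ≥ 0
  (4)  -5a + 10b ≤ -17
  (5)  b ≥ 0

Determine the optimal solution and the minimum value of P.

a = 131/35, b = 6/35, minimum P = -162/7

At the optimal vertex, 9a - 4b = 33 and -5a + 10b = -17.
Solving simultaneously gives a = 131/35, b = 6/35.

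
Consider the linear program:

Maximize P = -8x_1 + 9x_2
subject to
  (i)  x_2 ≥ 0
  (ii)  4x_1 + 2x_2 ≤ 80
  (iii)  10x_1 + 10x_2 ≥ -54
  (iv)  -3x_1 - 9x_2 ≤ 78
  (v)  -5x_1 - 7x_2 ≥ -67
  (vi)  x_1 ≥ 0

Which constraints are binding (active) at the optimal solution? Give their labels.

Feasible corners and P = -8x_1 + 9x_2:
  (67/5, 0) → P = -536/5
  (0, 0) → P = 0
  (0, 67/7) → P = 603/7

The maximum is at (0, 67/7). Substituting into each constraint, equality holds for (v) and (vi); the remaining constraints have slack.

(v) and (vi)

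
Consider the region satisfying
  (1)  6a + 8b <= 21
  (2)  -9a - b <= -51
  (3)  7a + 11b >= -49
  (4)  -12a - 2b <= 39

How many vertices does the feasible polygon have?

3

Of the 6 pairwise boundary intersections, those satisfying every inequality are:
  (129/22, -39/22)
  (623/10, -441/10)
  (305/46, -399/46)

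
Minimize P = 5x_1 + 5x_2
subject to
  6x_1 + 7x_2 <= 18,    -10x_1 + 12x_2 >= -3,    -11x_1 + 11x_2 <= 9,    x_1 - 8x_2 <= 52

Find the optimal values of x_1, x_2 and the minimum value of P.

x_1 = -141/22, x_2 = -123/22, minimum P = -60

Feasible corners and P = 5x_1 + 5x_2:
  (237/142, 81/71) → P = 1995/142
  (135/143, 252/143) → P = 1935/143
  (-141/22, -123/22) → P = -60

At the optimal vertex, -10x_1 + 12x_2 = -3 and -11x_1 + 11x_2 = 9.
Solving simultaneously gives x_1 = -141/22, x_2 = -123/22.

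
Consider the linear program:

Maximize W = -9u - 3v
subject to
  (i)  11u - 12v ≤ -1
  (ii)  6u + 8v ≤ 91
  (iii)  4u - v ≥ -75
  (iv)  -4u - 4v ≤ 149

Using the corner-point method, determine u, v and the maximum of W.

u = -449/20, v = -74/5, maximum W = 4929/20

Extreme points and W = -9u - 3v:
  (271/40, 1007/160) → W = -12777/160
  (-448/23, -1635/92) → W = 21033/92
  (-509/38, 407/19) → W = 2139/38
  (-449/20, -74/5) → W = 4929/20

At the optimal vertex, 4u - v = -75 and -4u - 4v = 149.
Solving simultaneously gives u = -449/20, v = -74/5.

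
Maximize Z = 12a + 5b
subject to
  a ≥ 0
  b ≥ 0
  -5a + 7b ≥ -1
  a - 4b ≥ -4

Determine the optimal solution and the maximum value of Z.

a = 32/13, b = 21/13, maximum Z = 489/13

Extreme points and Z = 12a + 5b:
  (0, 0) → Z = 0
  (0, 1) → Z = 5
  (1/5, 0) → Z = 12/5
  (32/13, 21/13) → Z = 489/13

The binding constraints are -5a + 7b = -1 and a - 4b = -4.
Solving simultaneously gives a = 32/13, b = 21/13.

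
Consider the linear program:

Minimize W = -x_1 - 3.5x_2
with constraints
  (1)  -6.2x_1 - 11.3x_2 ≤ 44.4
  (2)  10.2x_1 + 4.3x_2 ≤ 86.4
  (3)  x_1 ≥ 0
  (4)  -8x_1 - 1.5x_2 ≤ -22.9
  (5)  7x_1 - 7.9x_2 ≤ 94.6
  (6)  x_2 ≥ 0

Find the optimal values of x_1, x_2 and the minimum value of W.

x_1 = 0, x_2 = 864/43, minimum W = -3024/43

Vertices and W = -x_1 - 3.5x_2:
  (0, 864/43) → W = -3024/43
  (144/17, 0) → W = -144/17
  (0, 229/15) → W = -1603/30
  (229/80, 0) → W = -229/80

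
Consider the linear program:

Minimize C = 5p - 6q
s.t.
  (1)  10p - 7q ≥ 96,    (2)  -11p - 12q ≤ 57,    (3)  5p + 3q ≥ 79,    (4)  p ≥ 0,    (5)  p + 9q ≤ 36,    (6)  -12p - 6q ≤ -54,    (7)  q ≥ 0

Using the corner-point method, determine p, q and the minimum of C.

Corner points and C = 5p - 6q:
  (201/14, 101/42) → C = 803/14
  (79/5, 0) → C = 79
  (36, 0) → C = 180

p = 201/14, q = 101/42, minimum C = 803/14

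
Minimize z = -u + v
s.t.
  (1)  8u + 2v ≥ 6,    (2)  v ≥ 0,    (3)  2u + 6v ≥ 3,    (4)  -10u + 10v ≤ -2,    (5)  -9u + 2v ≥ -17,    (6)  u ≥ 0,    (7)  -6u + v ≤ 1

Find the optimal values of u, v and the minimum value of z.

u = 17/9, v = 0, minimum z = -17/9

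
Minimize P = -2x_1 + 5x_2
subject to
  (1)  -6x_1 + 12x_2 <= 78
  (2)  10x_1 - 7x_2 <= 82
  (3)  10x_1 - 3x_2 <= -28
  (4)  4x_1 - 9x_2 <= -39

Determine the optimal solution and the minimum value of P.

x_1 = -39, x_2 = -13, minimum P = 13

The binding constraints are -6x_1 + 12x_2 = 78 and 4x_1 - 9x_2 = -39.
Solving simultaneously gives x_1 = -39, x_2 = -13.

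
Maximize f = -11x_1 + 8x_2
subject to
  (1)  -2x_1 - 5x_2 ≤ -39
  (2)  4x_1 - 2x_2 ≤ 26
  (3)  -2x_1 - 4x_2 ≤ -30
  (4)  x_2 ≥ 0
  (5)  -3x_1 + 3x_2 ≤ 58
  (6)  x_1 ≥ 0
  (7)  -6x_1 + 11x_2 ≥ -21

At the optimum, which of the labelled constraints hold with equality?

(5) and (6)

Extreme points and f = -11x_1 + 8x_2:
  (26/3, 13/3) → f = -182/3
  (0, 39/5) → f = 312/5
  (97/3, 155/3) → f = 173/3
  (0, 58/3) → f = 464/3

The maximum is at (0, 58/3). Substituting into each constraint, equality holds for (5) and (6); the remaining constraints have slack.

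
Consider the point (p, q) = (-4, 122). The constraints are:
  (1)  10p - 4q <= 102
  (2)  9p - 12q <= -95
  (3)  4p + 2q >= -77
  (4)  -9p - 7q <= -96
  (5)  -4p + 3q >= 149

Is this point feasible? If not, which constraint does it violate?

feasible

(1): -528 ≤ 102 ✓
(2): -1500 ≤ -95 ✓
(3): 228 ≥ -77 ✓
(4): -818 ≤ -96 ✓
(5): 382 ≥ 149 ✓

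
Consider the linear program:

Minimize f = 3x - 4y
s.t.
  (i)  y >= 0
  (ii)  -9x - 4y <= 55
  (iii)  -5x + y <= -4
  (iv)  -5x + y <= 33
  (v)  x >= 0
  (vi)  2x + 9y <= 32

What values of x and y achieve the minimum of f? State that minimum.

Vertices and f = 3x - 4y:
  (4/5, 0) → f = 12/5
  (16, 0) → f = 48
  (68/47, 152/47) → f = -404/47

The optimum lies where -5x + y = -4 and 2x + 9y = 32.
Solving simultaneously gives x = 68/47, y = 152/47.

x = 68/47, y = 152/47, minimum f = -404/47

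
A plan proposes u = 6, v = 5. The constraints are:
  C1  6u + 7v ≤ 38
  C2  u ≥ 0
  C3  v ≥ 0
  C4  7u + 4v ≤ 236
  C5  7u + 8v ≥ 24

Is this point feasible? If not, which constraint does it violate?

not feasible — violates C1

Constraint C1: 6u + 7v = 71, which is not ≤ 38. All other constraints are satisfied.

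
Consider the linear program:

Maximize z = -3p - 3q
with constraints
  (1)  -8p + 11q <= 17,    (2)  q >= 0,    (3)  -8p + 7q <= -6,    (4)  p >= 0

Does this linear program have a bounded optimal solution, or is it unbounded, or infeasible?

Vertices and z = -3p - 3q:
  (185/32, 23/4) → z = -1107/32
  (3/4, 0) → z = -9/4
The feasible region has finitely many vertices and no improving ray; the maximum is -9/4 at (3/4, 0).

bounded optimum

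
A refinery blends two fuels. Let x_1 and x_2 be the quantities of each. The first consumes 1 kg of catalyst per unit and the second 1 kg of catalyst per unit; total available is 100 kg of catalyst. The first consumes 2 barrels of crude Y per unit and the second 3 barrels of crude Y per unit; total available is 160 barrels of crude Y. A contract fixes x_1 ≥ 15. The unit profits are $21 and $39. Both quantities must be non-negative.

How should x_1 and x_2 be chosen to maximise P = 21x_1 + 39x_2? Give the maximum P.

x_1 = 15, x_2 = 130/3, maximum P = 2005

Extreme points and P = 21x_1 + 39x_2:
  (80, 0) → P = 1680
  (15, 0) → P = 315
  (15, 130/3) → P = 2005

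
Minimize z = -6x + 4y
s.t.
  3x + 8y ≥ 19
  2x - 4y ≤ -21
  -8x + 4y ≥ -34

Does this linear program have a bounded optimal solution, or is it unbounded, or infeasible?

bounded optimum

Extreme points and z = -6x + 4y:
  (-23/7, 101/28) → z = 239/7
  (55/6, 59/6) → z = -47/3
The feasible region has finitely many vertices and no improving ray; the minimum is -47/3 at (55/6, 59/6).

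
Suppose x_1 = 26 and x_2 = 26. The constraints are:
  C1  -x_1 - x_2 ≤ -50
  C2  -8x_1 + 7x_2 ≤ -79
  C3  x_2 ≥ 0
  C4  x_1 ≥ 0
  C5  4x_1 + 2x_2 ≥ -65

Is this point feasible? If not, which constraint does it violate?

not feasible — violates C2

Constraint C2: -8x_1 + 7x_2 = -26, which is not ≤ -79. All other constraints are satisfied.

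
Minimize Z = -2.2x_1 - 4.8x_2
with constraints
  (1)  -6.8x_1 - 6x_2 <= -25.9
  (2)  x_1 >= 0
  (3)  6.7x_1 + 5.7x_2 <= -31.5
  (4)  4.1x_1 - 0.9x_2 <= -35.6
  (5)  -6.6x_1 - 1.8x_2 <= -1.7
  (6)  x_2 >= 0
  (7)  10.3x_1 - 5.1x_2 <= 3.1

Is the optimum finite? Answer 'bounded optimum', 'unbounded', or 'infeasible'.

infeasible

The boundaries x_1 = 0 and 4.1x_1 - 0.9x_2 = -35.6 meet at (0, 356/9), but that point violates 6.7x_1 + 5.7x_2 ≤ -31.5. Every candidate vertex is excluded by some other constraint, so the feasible region is empty.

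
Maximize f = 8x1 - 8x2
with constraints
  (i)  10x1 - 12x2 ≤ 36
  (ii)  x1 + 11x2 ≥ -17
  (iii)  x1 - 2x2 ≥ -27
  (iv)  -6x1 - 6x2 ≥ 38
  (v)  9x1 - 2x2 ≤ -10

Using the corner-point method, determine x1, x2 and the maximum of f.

Corner points and f = 8x1 - 8x2:
  (-331/13, 10/13) → f = -2728/13
  (-79/15, -16/15) → f = -168/5
  (-119/9, 62/9) → f = -1448/9

The binding constraints are x1 + 11x2 = -17 and -6x1 - 6x2 = 38.
Solving simultaneously gives x1 = -79/15, x2 = -16/15.

x1 = -79/15, x2 = -16/15, maximum f = -168/5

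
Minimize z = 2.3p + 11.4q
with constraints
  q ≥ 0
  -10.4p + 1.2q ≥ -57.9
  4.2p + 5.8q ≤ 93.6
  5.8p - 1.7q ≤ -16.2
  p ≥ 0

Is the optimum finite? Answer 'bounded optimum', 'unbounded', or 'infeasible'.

Feasible corners and z = 2.3p + 11.4q:
  (3258/2039, 30546/2039) → z = 1778589/10195
  (0, 468/29) → z = 26676/145
  (0, 162/17) → z = 9234/85
The feasible region has finitely many vertices and no improving ray; the minimum is 9234/85 at (0, 162/17).

bounded optimum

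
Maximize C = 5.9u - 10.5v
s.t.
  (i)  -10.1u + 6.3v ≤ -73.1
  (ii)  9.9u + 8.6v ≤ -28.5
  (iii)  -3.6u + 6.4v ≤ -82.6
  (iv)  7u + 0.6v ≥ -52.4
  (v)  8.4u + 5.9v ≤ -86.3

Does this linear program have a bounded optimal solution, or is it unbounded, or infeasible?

From the feasible point (-2627/2098, -28555/2098), moving in the direction (5.9, -8.4) keeps every constraint satisfied while C increases without bound.

unbounded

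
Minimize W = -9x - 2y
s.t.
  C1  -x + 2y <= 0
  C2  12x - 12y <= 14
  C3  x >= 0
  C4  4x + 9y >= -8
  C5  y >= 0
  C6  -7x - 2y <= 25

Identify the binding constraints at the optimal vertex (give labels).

C1 and C2

Corner points and W = -9x - 2y:
  (7/3, 7/6) → W = -70/3
  (0, 0) → W = 0
  (7/6, 0) → W = -21/2

The minimum is at (7/3, 7/6). Substituting into each constraint, equality holds for C1 and C2; the remaining constraints have slack.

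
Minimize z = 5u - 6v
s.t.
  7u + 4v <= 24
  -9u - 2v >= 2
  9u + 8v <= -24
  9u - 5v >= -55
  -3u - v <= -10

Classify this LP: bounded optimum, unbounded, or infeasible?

infeasible

The boundaries 7u + 4v = 24 and 9u + 8v = -24 meet at (72/5, -96/5), but that point violates -9u - 2v ≥ 2. Every candidate vertex is excluded by some other constraint, so the feasible region is empty.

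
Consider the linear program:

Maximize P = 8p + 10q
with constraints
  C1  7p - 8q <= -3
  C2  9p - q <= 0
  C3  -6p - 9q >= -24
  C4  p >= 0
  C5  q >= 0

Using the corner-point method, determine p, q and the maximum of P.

p = 8/29, q = 72/29, maximum P = 784/29

The binding constraints are 9p - q = 0 and -6p - 9q = -24.
Solving simultaneously gives p = 8/29, q = 72/29.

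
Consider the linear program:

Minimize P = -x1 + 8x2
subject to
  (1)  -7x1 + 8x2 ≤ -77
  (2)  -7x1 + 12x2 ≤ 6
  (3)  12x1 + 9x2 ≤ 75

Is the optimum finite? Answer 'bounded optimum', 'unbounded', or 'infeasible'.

unbounded

From the feasible point (431/53, -133/53), moving in the direction (-8, -7) keeps every constraint satisfied while P decreases without bound.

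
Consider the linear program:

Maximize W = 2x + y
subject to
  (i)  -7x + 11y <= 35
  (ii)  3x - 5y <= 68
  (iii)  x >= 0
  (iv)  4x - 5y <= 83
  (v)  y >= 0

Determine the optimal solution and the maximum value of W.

x = 1088/9, y = 721/9, maximum W = 2897/9

Feasible corners and W = 2x + y:
  (0, 35/11) → W = 35/11
  (1088/9, 721/9) → W = 2897/9
  (0, 0) → W = 0
  (83/4, 0) → W = 83/2

At the optimal vertex, -7x + 11y = 35 and 4x - 5y = 83.
Solving simultaneously gives x = 1088/9, y = 721/9.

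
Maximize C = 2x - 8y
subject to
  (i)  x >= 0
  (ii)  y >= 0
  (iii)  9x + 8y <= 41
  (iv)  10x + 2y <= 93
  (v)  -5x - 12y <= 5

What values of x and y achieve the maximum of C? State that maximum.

x = 41/9, y = 0, maximum C = 82/9

Vertices and C = 2x - 8y:
  (0, 0) → C = 0
  (0, 41/8) → C = -41
  (41/9, 0) → C = 82/9

The binding constraints are y = 0 and 9x + 8y = 41.
Solving simultaneously gives x = 41/9, y = 0.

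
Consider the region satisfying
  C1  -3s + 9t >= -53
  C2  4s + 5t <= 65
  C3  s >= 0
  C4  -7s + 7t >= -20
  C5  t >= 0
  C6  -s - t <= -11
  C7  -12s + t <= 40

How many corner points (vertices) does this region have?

Intersecting each pair of boundary lines and keeping only the points that satisfy every inequality leaves:
  (0, 13)
  (185/21, 125/21)
  (0, 11)
  (97/14, 57/14)

4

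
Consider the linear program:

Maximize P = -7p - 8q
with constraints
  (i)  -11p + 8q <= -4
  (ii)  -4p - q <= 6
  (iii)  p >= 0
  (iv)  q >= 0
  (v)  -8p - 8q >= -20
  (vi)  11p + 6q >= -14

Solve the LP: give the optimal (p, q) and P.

Vertices and P = -7p - 8q:
  (4/11, 0) → P = -28/11
  (24/19, 47/38) → P = -356/19
  (5/2, 0) → P = -35/2

p = 4/11, q = 0, maximum P = -28/11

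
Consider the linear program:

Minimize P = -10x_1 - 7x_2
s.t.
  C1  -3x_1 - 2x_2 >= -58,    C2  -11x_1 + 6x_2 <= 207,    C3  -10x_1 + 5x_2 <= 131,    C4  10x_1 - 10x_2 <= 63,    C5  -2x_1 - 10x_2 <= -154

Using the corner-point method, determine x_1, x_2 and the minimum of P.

Extreme points and P = -10x_1 - 7x_2:
  (4/5, 139/5) → P = -1013/5
  (136/13, 173/13) → P = -2571/13
  (-54/11, 901/55) → P = -3607/55

At the optimal vertex, -3x_1 - 2x_2 = -58 and -10x_1 + 5x_2 = 131.
Solving simultaneously gives x_1 = 4/5, x_2 = 139/5.

x_1 = 4/5, x_2 = 139/5, minimum P = -1013/5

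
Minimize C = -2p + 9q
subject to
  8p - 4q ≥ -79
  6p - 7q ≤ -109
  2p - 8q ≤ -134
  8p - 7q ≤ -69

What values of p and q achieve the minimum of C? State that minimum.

p = -12/7, q = 457/28, minimum C = 4209/28

Corner points and C = -2p + 9q:
  (-12/7, 457/28) → C = 4209/28
  (33/17, 293/17) → C = 2571/17
  (20, 229/7) → C = 1781/7
The feasible region is unbounded (it extends along (1, 2), (7, 8)), but C strictly increases along every unbounded feasible direction, so there is no improving ray and the minimum is attained at a vertex.

At the optimal vertex, 8p - 4q = -79 and 2p - 8q = -134.
Solving simultaneously gives p = -12/7, q = 457/28.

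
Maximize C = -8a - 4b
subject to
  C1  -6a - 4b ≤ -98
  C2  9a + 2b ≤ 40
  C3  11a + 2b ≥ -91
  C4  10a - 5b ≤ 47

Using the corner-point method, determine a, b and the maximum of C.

a = -35/2, b = 203/4, maximum C = -63

Feasible corners and C = -8a - 4b:
  (-3/2, 107/4) → C = -95
  (-35/2, 203/4) → C = -63
  (-131/2, 1259/4) → C = -735

The binding constraints are -6a - 4b = -98 and 11a + 2b = -91.
Solving simultaneously gives a = -35/2, b = 203/4.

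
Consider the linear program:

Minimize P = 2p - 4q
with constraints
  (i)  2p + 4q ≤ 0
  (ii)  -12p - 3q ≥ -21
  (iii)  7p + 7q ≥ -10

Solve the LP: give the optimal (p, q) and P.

p = -20/7, q = 10/7, minimum P = -80/7

Feasible corners and P = 2p - 4q:
  (2, -1) → P = 8
  (-20/7, 10/7) → P = -80/7
  (59/21, -89/21) → P = 158/7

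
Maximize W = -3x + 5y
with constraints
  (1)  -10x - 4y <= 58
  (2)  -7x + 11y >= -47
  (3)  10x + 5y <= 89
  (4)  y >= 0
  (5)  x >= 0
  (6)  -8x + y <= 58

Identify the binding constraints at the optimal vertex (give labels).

Vertices and W = -3x + 5y:
  (1214/145, 153/145) → W = -2877/145
  (47/7, 0) → W = -141/7
  (0, 89/5) → W = 89
  (0, 0) → W = 0

The maximum is at (0, 89/5). Substituting into each constraint, equality holds for (3) and (5); the remaining constraints have slack.

(3) and (5)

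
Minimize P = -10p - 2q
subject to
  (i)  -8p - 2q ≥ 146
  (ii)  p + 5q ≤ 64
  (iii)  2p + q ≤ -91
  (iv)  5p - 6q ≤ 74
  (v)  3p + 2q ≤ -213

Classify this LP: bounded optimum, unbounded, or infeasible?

Vertices and P = -10p - 2q:
  (-1193/13, 405/13) → P = 11120/13
  (-565/14, -1287/28) → P = 991/2
The feasible region has finitely many vertices and no improving ray; the minimum is 991/2 at (-565/14, -1287/28).

bounded optimum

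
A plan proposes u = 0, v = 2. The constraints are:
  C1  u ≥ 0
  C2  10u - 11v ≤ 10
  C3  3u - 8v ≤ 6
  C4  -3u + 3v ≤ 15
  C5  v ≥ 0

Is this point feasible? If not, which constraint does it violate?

feasible

C1: 0 ≥ 0 ✓
C2: -22 ≤ 10 ✓
C3: -16 ≤ 6 ✓
C4: 6 ≤ 15 ✓
C5: 2 ≥ 0 ✓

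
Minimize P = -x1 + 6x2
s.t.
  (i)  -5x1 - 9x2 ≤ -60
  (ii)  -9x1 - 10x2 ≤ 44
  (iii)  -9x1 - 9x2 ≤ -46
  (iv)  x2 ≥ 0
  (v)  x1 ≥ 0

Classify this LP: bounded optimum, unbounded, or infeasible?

unbounded

From the feasible point (12, 0), moving in the direction (1, 0) keeps every constraint satisfied while P decreases without bound.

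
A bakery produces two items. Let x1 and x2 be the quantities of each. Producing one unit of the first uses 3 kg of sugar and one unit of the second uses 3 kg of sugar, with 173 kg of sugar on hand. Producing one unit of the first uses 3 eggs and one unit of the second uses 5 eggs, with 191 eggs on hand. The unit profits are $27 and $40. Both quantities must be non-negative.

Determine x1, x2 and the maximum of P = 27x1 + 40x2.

x1 = 146/3, x2 = 9, maximum P = 1674

Vertices and P = 27x1 + 40x2:
  (0, 0) → P = 0
  (0, 191/5) → P = 1528
  (173/3, 0) → P = 1557
  (146/3, 9) → P = 1674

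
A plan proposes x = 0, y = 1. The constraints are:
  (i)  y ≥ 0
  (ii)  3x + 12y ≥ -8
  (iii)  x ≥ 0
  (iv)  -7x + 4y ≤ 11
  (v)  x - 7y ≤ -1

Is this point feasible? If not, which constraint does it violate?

(i): 1 ≥ 0 ✓
(ii): 12 ≥ -8 ✓
(iii): 0 ≥ 0 ✓
(iv): 4 ≤ 11 ✓
(v): -7 ≤ -1 ✓

feasible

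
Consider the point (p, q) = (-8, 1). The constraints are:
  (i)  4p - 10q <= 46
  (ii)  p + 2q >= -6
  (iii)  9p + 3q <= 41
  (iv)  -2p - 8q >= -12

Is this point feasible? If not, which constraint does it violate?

(i): -42 ≤ 46 ✓
(ii): -6 ≥ -6 ✓
(iii): -69 ≤ 41 ✓
(iv): 8 ≥ -12 ✓

feasible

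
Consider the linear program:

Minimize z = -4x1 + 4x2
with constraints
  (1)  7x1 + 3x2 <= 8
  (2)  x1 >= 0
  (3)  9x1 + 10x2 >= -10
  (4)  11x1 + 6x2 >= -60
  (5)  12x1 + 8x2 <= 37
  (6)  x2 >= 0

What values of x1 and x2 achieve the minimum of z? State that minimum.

x1 = 8/7, x2 = 0, minimum z = -32/7

Corner points and z = -4x1 + 4x2:
  (0, 8/3) → z = 32/3
  (8/7, 0) → z = -32/7
  (0, 0) → z = 0

The optimum lies where 7x1 + 3x2 = 8 and x2 = 0.
Solving simultaneously gives x1 = 8/7, x2 = 0.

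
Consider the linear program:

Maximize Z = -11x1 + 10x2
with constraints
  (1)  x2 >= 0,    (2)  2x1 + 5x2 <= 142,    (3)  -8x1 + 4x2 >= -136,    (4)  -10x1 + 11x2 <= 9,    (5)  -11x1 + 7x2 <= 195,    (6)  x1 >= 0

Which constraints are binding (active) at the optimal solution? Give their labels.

(4) and (6)

Corner points and Z = -11x1 + 10x2:
  (17, 0) → Z = -187
  (0, 0) → Z = 0
  (26, 18) → Z = -106
  (1517/72, 719/36) → Z = -769/24
  (0, 9/11) → Z = 90/11

The maximum is at (0, 9/11). Substituting into each constraint, equality holds for (4) and (6); the remaining constraints have slack.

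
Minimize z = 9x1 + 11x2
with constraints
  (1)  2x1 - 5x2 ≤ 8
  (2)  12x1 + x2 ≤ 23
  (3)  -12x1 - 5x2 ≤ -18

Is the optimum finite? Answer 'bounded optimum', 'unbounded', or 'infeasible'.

bounded optimum

Vertices and z = 9x1 + 11x2:
  (123/62, -25/31) → z = 557/62
  (13/7, -6/7) → z = 51/7
The feasible region has finitely many vertices and no improving ray; the minimum is 51/7 at (13/7, -6/7).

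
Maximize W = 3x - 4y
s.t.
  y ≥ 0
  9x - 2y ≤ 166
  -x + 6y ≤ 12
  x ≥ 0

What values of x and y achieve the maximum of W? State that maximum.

Vertices and W = 3x - 4y:
  (166/9, 0) → W = 166/3
  (0, 0) → W = 0
  (255/13, 137/26) → W = 491/13
  (0, 2) → W = -8

At the optimal vertex, y = 0 and 9x - 2y = 166.
Solving simultaneously gives x = 166/9, y = 0.

x = 166/9, y = 0, maximum W = 166/3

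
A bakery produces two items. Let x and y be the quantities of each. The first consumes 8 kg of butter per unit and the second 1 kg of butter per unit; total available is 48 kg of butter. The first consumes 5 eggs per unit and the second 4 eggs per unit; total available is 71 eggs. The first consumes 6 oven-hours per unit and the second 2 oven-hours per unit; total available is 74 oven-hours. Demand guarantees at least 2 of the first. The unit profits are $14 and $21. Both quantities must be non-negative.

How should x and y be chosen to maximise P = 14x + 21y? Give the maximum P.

x = 2, y = 61/4, maximum P = 1393/4

Corner points and P = 14x + 21y:
  (6, 0) → P = 84
  (2, 0) → P = 28
  (121/27, 328/27) → P = 8582/27
  (2, 61/4) → P = 1393/4

The optimum lies where 5x + 4y = 71 and x = 2.
Solving simultaneously gives x = 2, y = 61/4.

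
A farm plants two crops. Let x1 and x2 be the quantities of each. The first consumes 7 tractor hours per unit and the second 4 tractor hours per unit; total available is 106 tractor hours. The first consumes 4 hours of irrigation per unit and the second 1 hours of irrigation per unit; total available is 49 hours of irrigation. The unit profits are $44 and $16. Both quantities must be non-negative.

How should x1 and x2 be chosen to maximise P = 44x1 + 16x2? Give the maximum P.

x1 = 10, x2 = 9, maximum P = 584

Vertices and P = 44x1 + 16x2:
  (0, 0) → P = 0
  (0, 53/2) → P = 424
  (49/4, 0) → P = 539
  (10, 9) → P = 584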